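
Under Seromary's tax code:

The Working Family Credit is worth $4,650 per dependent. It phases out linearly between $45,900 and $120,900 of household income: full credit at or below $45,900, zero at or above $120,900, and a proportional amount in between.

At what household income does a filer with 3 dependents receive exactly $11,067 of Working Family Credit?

Full credit = 3 × $4,650 = $13,950.
$11,067 is 11,067/13,950 of the full $13,950, so 2,883/13,950 of the $75,000 range has been used: income = $45,900 + $75,000 × 2,883/13,950 = $61,400.

$61,400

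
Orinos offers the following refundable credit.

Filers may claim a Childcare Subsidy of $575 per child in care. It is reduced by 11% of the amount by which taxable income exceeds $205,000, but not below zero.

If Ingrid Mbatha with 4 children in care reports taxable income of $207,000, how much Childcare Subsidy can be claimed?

$2,080

Childcare Subsidy: base = 4 × $575 = $2,300. 11% of the $2,000 excess over $205,000 is $220; credit = $2,300 − $220 = $2,080.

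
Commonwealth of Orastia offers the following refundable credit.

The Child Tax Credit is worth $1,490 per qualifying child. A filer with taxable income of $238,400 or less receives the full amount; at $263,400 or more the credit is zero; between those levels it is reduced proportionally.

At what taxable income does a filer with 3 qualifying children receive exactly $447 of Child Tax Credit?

$260,900

Full credit = 3 × $1,490 = $4,470.
$447 is 447/4,470 of the full $4,470, so 4,023/4,470 of the $25,000 range has been used: income = $238,400 + $25,000 × 4,023/4,470 = $260,900.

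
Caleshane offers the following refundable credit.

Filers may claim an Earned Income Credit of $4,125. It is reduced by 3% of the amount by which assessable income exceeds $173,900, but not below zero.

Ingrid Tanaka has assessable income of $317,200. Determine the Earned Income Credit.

$0

Earned Income Credit: 3% of the $143,300 excess over $173,900 is $4,299 ≥ base, so the credit is $0.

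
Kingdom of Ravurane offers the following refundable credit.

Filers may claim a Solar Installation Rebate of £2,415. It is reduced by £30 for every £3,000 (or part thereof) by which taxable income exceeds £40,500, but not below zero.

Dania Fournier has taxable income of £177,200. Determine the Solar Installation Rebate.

£1,035

Solar Installation Rebate: income exceeds £40,500 by £136,700, which is 46 full-or-partial £3,000 increments; reduction = 46 × £30 = £1,380, leaving £1,035.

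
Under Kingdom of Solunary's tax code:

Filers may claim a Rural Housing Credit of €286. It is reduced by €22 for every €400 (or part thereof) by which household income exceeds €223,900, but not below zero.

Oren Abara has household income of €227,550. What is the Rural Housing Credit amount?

Rural Housing Credit: income exceeds €223,900 by €3,650, which is 10 full-or-partial €400 increments; reduction = 10 × €22 = €220, leaving €66.

€66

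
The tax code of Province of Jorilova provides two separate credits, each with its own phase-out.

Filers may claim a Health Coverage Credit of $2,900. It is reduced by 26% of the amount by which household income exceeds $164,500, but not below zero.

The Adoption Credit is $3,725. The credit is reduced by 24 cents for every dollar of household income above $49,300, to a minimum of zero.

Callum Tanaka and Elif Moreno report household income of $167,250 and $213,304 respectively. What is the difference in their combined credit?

Callum ($167,250): Health Coverage Credit: 26% of the $2,750 excess over $164,500 is $715; credit = $2,900 − $715 = $2,185. Adoption Credit: 24% of the $117,950 excess over $49,300 is $28,308 ≥ base, so the credit is $0. total $2,185 + $0 = $2,185
Elif ($213,304): Health Coverage Credit: 26% of the $48,804 excess over $164,500 is $12,689.04 ≥ base, so the credit is $0. Adoption Credit: 24% of the $164,004 excess over $49,300 is $39,360.96 ≥ base, so the credit is $0. total $0 + $0 = $0
Difference: |$2,185 − $0| = $2,185.

$2,185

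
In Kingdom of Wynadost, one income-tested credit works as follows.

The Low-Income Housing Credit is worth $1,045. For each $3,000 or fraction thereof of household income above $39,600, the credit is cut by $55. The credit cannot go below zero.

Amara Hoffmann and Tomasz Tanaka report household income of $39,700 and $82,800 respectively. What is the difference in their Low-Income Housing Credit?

Amara ($39,700): Low-Income Housing Credit: income exceeds $39,600 by $100, which is 1 full-or-partial $3,000 increment; reduction = 1 × $55 = $55, leaving $990.
Tomasz ($82,800): Low-Income Housing Credit: income exceeds $39,600 by $43,200, which is 15 full-or-partial $3,000 increments; reduction = 15 × $55 = $825, leaving $220.
Difference: |$990 − $220| = $770.

$770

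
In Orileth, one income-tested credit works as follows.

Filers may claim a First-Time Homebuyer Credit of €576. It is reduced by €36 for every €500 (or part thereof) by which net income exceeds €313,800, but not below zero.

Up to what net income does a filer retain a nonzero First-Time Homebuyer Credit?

€321,300

After 15 increments the reduction is 15 × €36 = €540, leaving €36; one more increment wipes it out. Increment 15 ends at excess 15 × €500 = €7,500, so the highest qualifying income is €313,800 + €7,500 = €321,300.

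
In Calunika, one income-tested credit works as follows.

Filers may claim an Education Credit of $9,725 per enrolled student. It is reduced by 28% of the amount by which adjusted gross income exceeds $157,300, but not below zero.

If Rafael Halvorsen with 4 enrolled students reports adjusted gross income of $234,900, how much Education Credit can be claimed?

Education Credit: base = 4 × $9,725 = $38,900. 28% of the $77,600 excess over $157,300 is $21,728; credit = $38,900 − $21,728 = $17,172.

$17,172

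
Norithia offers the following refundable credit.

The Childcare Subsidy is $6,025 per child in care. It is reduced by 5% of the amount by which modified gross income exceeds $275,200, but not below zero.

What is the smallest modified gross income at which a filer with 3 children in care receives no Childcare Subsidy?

Full credit = 3 × $6,025 = $18,075.
The credit falls by 5% of each dollar above $275,200, so it reaches zero when the excess is $18,075 / 5% = $361,500: income = $275,200 + $361,500 = $636,700.

$636,700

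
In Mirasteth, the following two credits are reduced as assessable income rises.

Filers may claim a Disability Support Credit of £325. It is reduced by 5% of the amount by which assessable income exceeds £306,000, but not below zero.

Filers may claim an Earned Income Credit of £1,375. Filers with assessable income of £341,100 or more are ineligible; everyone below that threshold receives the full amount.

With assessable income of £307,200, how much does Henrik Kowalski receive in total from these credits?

Disability Support Credit: 5% of the £1,200 excess over £306,000 is £60; credit = £325 − £60 = £265.
Earned Income Credit: £307,200 is below the £341,100 cutoff, so the full £1,375 applies.
Total: £265 + £1,375 = £1,640.

£1,640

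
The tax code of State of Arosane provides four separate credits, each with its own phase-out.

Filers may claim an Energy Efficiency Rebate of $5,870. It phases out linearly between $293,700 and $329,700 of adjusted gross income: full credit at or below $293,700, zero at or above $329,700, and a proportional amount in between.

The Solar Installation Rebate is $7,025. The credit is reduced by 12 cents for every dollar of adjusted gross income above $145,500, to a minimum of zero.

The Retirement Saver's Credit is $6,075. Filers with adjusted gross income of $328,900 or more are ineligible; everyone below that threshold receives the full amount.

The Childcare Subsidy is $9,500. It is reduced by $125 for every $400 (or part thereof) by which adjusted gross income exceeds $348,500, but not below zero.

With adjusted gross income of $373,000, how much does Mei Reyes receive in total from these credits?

Energy Efficiency Rebate: $373,000 is at or above $329,700, so the credit is $0.
Solar Installation Rebate: 12% of the $227,500 excess over $145,500 is $27,300 ≥ base, so the credit is $0.
Retirement Saver's Credit: $373,000 meets or exceeds the $328,900 cutoff, so the credit is $0.
Childcare Subsidy: income exceeds $348,500 by $24,500, which is 62 full-or-partial $400 increments; reduction = 62 × $125 = $7,750, leaving $1,750.
Total: $0 + $0 + $0 + $1,750 = $1,750.

$1,750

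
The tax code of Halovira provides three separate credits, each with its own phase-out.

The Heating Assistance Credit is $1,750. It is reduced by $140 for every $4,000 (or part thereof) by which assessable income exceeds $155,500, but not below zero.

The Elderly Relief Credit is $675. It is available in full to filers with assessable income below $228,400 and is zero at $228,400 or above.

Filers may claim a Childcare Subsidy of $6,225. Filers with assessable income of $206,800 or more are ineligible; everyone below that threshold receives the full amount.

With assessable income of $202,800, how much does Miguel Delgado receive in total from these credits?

Heating Assistance Credit: income exceeds $155,500 by $47,300, which is 12 full-or-partial $4,000 increments; reduction = 12 × $140 = $1,680, leaving $70.
Elderly Relief Credit: $202,800 is below the $228,400 cutoff, so the full $675 applies.
Childcare Subsidy: $202,800 is below the $206,800 cutoff, so the full $6,225 applies.
Total: $70 + $675 + $6,225 = $6,970.

$6,970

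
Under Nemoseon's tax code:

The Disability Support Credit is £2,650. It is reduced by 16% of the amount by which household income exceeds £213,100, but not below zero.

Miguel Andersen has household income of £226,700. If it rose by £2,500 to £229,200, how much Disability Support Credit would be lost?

£400

At £226,700 — 16% of the £13,600 excess over £213,100 is £2,176; credit = £2,650 − £2,176 = £474.
At £229,200 — 16% of the £16,100 excess over £213,100 is £2,576; credit = £2,650 − £2,576 = £74.
Lost: £474 − £74 = £400.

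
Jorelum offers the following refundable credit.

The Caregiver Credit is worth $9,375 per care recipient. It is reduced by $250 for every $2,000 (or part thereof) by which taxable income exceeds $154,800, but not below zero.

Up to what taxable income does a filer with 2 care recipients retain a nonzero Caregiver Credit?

$302,800

Full credit = 2 × $9,375 = $18,750.
After 74 increments the reduction is 74 × $250 = $18,500, leaving $250; one more increment wipes it out. Increment 74 ends at excess 74 × $2,000 = $148,000, so the highest qualifying income is $154,800 + $148,000 = $302,800.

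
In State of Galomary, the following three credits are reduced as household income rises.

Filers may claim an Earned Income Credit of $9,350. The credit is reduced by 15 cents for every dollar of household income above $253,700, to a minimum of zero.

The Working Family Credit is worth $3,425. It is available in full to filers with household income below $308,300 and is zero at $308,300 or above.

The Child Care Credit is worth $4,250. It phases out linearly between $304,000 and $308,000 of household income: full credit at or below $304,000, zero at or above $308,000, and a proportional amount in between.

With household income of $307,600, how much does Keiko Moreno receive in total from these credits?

$5,115

Earned Income Credit: 15% of the $53,900 excess over $253,700 is $8,085; credit = $9,350 − $8,085 = $1,265.
Working Family Credit: $307,600 is below the $308,300 cutoff, so the full $3,425 applies.
Child Care Credit: $307,600 is $3,600 into a $4,000 phase-out range, leaving 400/4,000 of the credit: $4,250 × 400/4,000 = $425.
Total: $1,265 + $3,425 + $425 = $5,115.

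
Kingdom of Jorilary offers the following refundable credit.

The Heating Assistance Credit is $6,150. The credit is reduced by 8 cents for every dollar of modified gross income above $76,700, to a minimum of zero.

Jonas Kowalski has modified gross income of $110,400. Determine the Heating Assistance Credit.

Heating Assistance Credit: 8% of the $33,700 excess over $76,700 is $2,696; credit = $6,150 − $2,696 = $3,454.

$3,454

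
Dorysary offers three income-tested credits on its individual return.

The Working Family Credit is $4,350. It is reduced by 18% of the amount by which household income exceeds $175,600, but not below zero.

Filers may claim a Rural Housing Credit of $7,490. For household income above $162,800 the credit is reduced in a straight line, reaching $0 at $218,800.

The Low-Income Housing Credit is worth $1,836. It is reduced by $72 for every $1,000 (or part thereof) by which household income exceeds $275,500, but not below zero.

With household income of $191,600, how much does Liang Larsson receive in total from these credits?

Working Family Credit: 18% of the $16,000 excess over $175,600 is $2,880; credit = $4,350 − $2,880 = $1,470.
Rural Housing Credit: $191,600 is $28,800 into a $56,000 phase-out range, leaving 27,200/56,000 of the credit: $7,490 × 27,200/56,000 = $3,638.
Low-Income Housing Credit: $191,600 is at or below the $275,500 threshold, so the full $1,836 applies.
Total: $1,470 + $3,638 + $1,836 = $6,944.

$6,944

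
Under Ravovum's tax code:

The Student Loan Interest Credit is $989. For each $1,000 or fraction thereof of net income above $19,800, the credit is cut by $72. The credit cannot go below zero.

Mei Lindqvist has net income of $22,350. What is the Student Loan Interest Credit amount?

Student Loan Interest Credit: income exceeds $19,800 by $2,550, which is 3 full-or-partial $1,000 increments; reduction = 3 × $72 = $216, leaving $773.

$773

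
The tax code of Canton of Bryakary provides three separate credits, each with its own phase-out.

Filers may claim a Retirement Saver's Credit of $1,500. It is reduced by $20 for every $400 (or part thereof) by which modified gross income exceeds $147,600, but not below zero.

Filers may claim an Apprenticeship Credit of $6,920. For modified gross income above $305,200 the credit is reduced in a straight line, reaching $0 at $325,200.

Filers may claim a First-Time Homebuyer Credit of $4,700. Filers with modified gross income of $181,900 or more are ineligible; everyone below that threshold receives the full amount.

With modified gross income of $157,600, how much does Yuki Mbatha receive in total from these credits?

$12,620

Retirement Saver's Credit: income exceeds $147,600 by $10,000, which is 25 full-or-partial $400 increments; reduction = 25 × $20 = $500, leaving $1,000.
Apprenticeship Credit: $157,600 is at or below the $305,200 threshold, so the full $6,920 applies.
First-Time Homebuyer Credit: $157,600 is below the $181,900 cutoff, so the full $4,700 applies.
Total: $1,000 + $6,920 + $4,700 = $12,620.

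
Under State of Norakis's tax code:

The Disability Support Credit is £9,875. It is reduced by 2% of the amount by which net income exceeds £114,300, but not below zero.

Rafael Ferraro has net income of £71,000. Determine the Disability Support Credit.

Disability Support Credit: £71,000 is at or below the £114,300 threshold, so the full £9,875 applies.

£9,875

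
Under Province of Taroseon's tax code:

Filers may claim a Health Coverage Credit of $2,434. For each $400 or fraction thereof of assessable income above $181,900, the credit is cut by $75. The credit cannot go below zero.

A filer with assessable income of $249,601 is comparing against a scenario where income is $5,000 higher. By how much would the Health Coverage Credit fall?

$0

At $249,601 — income exceeds $181,900 by $67,701 → 170 increments × $75 = $12,750 ≥ base, so the credit is $0.
At $254,601 — income exceeds $181,900 by $72,701 → 182 increments × $75 = $13,650 ≥ base, so the credit is $0.
Lost: $0 − $0 = $0.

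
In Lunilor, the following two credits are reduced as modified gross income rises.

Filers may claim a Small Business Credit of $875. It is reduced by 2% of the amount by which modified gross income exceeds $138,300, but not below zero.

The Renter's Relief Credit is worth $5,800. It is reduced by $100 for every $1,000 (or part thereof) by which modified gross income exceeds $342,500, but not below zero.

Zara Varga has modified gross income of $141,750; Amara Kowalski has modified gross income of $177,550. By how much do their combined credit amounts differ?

$716

Zara ($141,750): Small Business Credit: 2% of the $3,450 excess over $138,300 is $69; credit = $875 − $69 = $806. Renter's Relief Credit: $141,750 is at or below the $342,500 threshold, so the full $5,800 applies. total $806 + $5,800 = $6,606
Amara ($177,550): Small Business Credit: 2% of the $39,250 excess over $138,300 is $785; credit = $875 − $785 = $90. Renter's Relief Credit: $177,550 is at or below the $342,500 threshold, so the full $5,800 applies. total $90 + $5,800 = $5,890
Difference: |$6,606 − $5,890| = $716.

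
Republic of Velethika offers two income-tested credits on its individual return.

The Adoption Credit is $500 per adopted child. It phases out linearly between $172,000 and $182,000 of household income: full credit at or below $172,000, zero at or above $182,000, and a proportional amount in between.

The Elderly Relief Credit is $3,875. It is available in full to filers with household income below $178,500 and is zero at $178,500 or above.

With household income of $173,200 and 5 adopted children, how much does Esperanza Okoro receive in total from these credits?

$6,075

Adoption Credit: base = 5 × $500 = $2,500. $173,200 is $1,200 into a $10,000 phase-out range, leaving 8,800/10,000 of the credit: $2,500 × 8,800/10,000 = $2,200.
Elderly Relief Credit: $173,200 is below the $178,500 cutoff, so the full $3,875 applies.
Total: $2,200 + $3,875 = $6,075.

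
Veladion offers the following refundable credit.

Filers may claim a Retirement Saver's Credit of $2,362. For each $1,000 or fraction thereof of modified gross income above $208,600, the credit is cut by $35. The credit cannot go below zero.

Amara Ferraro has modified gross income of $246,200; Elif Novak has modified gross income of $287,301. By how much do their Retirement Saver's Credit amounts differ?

$1,032

Amara ($246,200): Retirement Saver's Credit: income exceeds $208,600 by $37,600, which is 38 full-or-partial $1,000 increments; reduction = 38 × $35 = $1,330, leaving $1,032.
Elif ($287,301): Retirement Saver's Credit: income exceeds $208,600 by $78,701 → 79 increments × $35 = $2,765 ≥ base, so the credit is $0.
Difference: |$1,032 − $0| = $1,032.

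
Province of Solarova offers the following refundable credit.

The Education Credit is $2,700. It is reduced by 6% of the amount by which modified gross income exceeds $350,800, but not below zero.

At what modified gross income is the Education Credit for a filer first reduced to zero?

The credit falls by 6% of each dollar above $350,800, so it reaches zero when the excess is $2,700 / 6% = $45,000: income = $350,800 + $45,000 = $395,800.

$395,800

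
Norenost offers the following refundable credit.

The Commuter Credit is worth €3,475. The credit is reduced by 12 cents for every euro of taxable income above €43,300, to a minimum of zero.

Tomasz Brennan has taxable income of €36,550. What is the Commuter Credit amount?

€3,475

Commuter Credit: €36,550 is at or below the €43,300 threshold, so the full €3,475 applies.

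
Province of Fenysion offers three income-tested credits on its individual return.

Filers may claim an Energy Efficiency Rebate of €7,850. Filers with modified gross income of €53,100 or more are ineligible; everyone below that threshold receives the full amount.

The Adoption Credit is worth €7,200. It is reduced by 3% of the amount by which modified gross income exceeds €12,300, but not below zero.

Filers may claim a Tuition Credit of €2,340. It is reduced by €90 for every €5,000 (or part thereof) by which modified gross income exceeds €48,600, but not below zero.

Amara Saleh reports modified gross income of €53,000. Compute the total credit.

Energy Efficiency Rebate: €53,000 is below the €53,100 cutoff, so the full €7,850 applies.
Adoption Credit: 3% of the €40,700 excess over €12,300 is €1,221; credit = €7,200 − €1,221 = €5,979.
Tuition Credit: income exceeds €48,600 by €4,400, which is 1 full-or-partial €5,000 increment; reduction = 1 × €90 = €90, leaving €2,250.
Total: €7,850 + €5,979 + €2,250 = €16,079.

€16,079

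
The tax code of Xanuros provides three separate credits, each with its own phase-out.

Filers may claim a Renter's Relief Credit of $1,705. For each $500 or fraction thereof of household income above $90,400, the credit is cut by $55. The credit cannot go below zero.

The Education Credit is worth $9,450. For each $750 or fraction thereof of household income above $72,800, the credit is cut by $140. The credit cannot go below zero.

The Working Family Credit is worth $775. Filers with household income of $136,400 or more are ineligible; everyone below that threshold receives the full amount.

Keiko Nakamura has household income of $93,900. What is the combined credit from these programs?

Renter's Relief Credit: income exceeds $90,400 by $3,500, which is 7 full-or-partial $500 increments; reduction = 7 × $55 = $385, leaving $1,320.
Education Credit: income exceeds $72,800 by $21,100, which is 29 full-or-partial $750 increments; reduction = 29 × $140 = $4,060, leaving $5,390.
Working Family Credit: $93,900 is below the $136,400 cutoff, so the full $775 applies.
Total: $1,320 + $5,390 + $775 = $7,485.

$7,485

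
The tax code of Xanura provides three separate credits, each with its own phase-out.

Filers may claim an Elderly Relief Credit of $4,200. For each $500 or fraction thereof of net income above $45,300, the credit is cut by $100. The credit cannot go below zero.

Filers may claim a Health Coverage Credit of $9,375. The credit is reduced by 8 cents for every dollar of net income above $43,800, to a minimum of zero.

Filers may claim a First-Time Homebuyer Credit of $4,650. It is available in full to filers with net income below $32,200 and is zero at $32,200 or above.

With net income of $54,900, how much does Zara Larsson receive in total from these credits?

$10,687

Elderly Relief Credit: income exceeds $45,300 by $9,600, which is 20 full-or-partial $500 increments; reduction = 20 × $100 = $2,000, leaving $2,200.
Health Coverage Credit: 8% of the $11,100 excess over $43,800 is $888; credit = $9,375 − $888 = $8,487.
First-Time Homebuyer Credit: $54,900 meets or exceeds the $32,200 cutoff, so the credit is $0.
Total: $2,200 + $8,487 + $0 = $10,687.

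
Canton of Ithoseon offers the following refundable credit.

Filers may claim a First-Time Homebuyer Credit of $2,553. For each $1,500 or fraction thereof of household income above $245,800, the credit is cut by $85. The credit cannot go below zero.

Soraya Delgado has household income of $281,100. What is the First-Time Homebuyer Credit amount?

First-Time Homebuyer Credit: income exceeds $245,800 by $35,300, which is 24 full-or-partial $1,500 increments; reduction = 24 × $85 = $2,040, leaving $513.

$513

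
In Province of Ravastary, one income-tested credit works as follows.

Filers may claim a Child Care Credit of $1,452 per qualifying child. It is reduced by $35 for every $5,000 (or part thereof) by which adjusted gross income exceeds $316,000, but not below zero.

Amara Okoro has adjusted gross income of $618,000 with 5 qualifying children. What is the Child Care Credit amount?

$5,125

Child Care Credit: base = 5 × $1,452 = $7,260. income exceeds $316,000 by $302,000, which is 61 full-or-partial $5,000 increments; reduction = 61 × $35 = $2,135, leaving $5,125.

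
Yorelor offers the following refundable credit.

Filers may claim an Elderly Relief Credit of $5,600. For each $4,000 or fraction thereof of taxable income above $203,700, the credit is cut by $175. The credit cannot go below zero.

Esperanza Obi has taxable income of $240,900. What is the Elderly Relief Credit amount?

$3,850

Elderly Relief Credit: income exceeds $203,700 by $37,200, which is 10 full-or-partial $4,000 increments; reduction = 10 × $175 = $1,750, leaving $3,850.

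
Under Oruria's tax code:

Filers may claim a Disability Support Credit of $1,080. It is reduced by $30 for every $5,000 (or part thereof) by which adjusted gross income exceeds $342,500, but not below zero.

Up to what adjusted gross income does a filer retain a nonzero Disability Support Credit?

After 35 increments the reduction is 35 × $30 = $1,050, leaving $30; one more increment wipes it out. Increment 35 ends at excess 35 × $5,000 = $175,000, so the highest qualifying income is $342,500 + $175,000 = $517,500.

$517,500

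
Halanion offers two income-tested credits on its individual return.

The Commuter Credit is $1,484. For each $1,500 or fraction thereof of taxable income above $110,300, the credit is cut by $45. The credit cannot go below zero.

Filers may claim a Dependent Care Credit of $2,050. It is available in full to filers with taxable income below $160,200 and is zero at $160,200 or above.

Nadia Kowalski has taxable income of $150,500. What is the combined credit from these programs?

Commuter Credit: income exceeds $110,300 by $40,200, which is 27 full-or-partial $1,500 increments; reduction = 27 × $45 = $1,215, leaving $269.
Dependent Care Credit: $150,500 is below the $160,200 cutoff, so the full $2,050 applies.
Total: $269 + $2,050 = $2,319.

$2,319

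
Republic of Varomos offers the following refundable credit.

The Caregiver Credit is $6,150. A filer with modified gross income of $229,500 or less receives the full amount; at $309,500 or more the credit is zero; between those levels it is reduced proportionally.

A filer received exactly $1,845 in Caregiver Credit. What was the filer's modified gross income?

$1,845 is 1,845/6,150 of the full $6,150, so 4,305/6,150 of the $80,000 range has been used: income = $229,500 + $80,000 × 4,305/6,150 = $285,500.

$285,500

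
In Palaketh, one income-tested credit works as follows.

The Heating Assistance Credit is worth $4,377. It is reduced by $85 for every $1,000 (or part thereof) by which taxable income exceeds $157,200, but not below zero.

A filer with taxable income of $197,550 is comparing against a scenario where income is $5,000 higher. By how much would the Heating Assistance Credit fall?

$425

At $197,550 — income exceeds $157,200 by $40,350, which is 41 full-or-partial $1,000 increments; reduction = 41 × $85 = $3,485, leaving $892.
At $202,550 — income exceeds $157,200 by $45,350, which is 46 full-or-partial $1,000 increments; reduction = 46 × $85 = $3,910, leaving $467.
Lost: $892 − $467 = $425.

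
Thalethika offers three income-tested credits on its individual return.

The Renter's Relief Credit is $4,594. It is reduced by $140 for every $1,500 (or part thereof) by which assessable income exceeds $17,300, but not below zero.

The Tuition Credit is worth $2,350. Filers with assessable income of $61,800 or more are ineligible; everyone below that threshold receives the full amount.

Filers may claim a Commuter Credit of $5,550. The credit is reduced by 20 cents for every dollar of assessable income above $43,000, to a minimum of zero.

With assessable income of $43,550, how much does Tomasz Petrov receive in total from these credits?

Renter's Relief Credit: income exceeds $17,300 by $26,250, which is 18 full-or-partial $1,500 increments; reduction = 18 × $140 = $2,520, leaving $2,074.
Tuition Credit: $43,550 is below the $61,800 cutoff, so the full $2,350 applies.
Commuter Credit: 20% of the $550 excess over $43,000 is $110; credit = $5,550 − $110 = $5,440.
Total: $2,074 + $2,350 + $5,440 = $9,864.

$9,864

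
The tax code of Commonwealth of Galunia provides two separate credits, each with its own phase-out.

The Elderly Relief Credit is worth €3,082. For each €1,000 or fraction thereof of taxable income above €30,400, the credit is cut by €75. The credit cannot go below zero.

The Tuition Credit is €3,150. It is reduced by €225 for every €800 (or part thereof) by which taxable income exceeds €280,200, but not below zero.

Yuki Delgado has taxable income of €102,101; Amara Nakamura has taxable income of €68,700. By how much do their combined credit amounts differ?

€157

Yuki (€102,101): Elderly Relief Credit: income exceeds €30,400 by €71,701 → 72 increments × €75 = €5,400 ≥ base, so the credit is €0. Tuition Credit: €102,101 is at or below the €280,200 threshold, so the full €3,150 applies. total €0 + €3,150 = €3,150
Amara (€68,700): Elderly Relief Credit: income exceeds €30,400 by €38,300, which is 39 full-or-partial €1,000 increments; reduction = 39 × €75 = €2,925, leaving €157. Tuition Credit: €68,700 is at or below the €280,200 threshold, so the full €3,150 applies. total €157 + €3,150 = €3,307
Difference: |€3,150 − €3,307| = €157.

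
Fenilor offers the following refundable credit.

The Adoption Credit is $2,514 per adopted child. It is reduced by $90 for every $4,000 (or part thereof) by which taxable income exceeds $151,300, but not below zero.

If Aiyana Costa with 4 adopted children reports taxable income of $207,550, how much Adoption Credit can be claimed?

$8,706

Adoption Credit: base = 4 × $2,514 = $10,056. income exceeds $151,300 by $56,250, which is 15 full-or-partial $4,000 increments; reduction = 15 × $90 = $1,350, leaving $8,706.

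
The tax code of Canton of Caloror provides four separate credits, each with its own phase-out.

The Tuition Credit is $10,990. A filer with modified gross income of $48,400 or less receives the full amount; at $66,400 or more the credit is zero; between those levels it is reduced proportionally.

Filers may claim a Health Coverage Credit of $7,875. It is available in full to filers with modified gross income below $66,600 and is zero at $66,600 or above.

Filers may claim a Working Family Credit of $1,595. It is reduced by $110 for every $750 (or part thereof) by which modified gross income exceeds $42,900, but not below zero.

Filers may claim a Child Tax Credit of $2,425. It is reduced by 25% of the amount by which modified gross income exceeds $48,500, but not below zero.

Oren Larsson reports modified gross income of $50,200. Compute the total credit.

$20,261

Tuition Credit: $50,200 is $1,800 into a $18,000 phase-out range, leaving 16,200/18,000 of the credit: $10,990 × 16,200/18,000 = $9,891.
Health Coverage Credit: $50,200 is below the $66,600 cutoff, so the full $7,875 applies.
Working Family Credit: income exceeds $42,900 by $7,300, which is 10 full-or-partial $750 increments; reduction = 10 × $110 = $1,100, leaving $495.
Child Tax Credit: 25% of the $1,700 excess over $48,500 is $425; credit = $2,425 − $425 = $2,000.
Total: $9,891 + $7,875 + $495 + $2,000 = $20,261.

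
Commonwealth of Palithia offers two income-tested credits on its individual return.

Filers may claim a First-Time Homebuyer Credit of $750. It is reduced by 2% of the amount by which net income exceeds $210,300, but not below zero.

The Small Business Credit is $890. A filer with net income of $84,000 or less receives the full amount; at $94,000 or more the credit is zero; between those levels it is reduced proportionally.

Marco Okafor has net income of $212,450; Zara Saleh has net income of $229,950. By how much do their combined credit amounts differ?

Marco ($212,450): First-Time Homebuyer Credit: 2% of the $2,150 excess over $210,300 is $43; credit = $750 − $43 = $707. Small Business Credit: $212,450 is at or above $94,000, so the credit is $0. total $707 + $0 = $707
Zara ($229,950): First-Time Homebuyer Credit: 2% of the $19,650 excess over $210,300 is $393; credit = $750 − $393 = $357. Small Business Credit: $229,950 is at or above $94,000, so the credit is $0. total $357 + $0 = $357
Difference: |$707 − $357| = $350.

$350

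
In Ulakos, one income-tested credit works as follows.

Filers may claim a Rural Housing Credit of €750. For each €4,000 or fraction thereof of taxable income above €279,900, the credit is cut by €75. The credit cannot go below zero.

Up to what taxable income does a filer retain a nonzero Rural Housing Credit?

€315,900

After 9 increments the reduction is 9 × €75 = €675, leaving €75; one more increment wipes it out. Increment 9 ends at excess 9 × €4,000 = €36,000, so the highest qualifying income is €279,900 + €36,000 = €315,900.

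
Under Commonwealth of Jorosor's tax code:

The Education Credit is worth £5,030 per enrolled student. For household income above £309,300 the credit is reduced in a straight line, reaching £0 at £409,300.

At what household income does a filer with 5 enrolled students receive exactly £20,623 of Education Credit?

Full credit = 5 × £5,030 = £25,150.
£20,623 is 20,623/25,150 of the full £25,150, so 4,527/25,150 of the £100,000 range has been used: income = £309,300 + £100,000 × 4,527/25,150 = £327,300.

£327,300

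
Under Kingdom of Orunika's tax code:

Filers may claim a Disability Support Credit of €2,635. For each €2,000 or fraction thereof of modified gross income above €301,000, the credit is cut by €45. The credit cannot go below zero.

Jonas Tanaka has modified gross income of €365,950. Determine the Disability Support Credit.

Disability Support Credit: income exceeds €301,000 by €64,950, which is 33 full-or-partial €2,000 increments; reduction = 33 × €45 = €1,485, leaving €1,150.

€1,150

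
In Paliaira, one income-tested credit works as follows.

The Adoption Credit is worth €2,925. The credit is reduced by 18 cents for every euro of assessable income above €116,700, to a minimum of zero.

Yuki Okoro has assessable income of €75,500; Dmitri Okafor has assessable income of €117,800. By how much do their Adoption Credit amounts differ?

Yuki (€75,500): Adoption Credit: €75,500 is at or below the €116,700 threshold, so the full €2,925 applies.
Dmitri (€117,800): Adoption Credit: 18% of the €1,100 excess over €116,700 is €198; credit = €2,925 − €198 = €2,727.
Difference: |€2,925 − €2,727| = €198.

€198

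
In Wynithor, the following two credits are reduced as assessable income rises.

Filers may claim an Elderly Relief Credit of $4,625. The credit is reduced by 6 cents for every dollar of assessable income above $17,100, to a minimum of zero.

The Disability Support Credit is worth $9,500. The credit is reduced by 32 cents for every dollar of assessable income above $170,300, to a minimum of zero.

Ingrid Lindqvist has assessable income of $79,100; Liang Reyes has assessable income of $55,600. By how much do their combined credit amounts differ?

$1,410

Ingrid ($79,100): Elderly Relief Credit: 6% of the $62,000 excess over $17,100 is $3,720; credit = $4,625 − $3,720 = $905. Disability Support Credit: $79,100 is at or below the $170,300 threshold, so the full $9,500 applies. total $905 + $9,500 = $10,405
Liang ($55,600): Elderly Relief Credit: 6% of the $38,500 excess over $17,100 is $2,310; credit = $4,625 − $2,310 = $2,315. Disability Support Credit: $55,600 is at or below the $170,300 threshold, so the full $9,500 applies. total $2,315 + $9,500 = $11,815
Difference: |$10,405 − $11,815| = $1,410.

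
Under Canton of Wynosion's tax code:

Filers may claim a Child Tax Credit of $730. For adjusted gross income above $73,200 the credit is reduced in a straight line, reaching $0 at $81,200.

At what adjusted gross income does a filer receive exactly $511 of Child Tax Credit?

$75,600

$511 is 511/730 of the full $730, so 219/730 of the $8,000 range has been used: income = $73,200 + $8,000 × 219/730 = $75,600.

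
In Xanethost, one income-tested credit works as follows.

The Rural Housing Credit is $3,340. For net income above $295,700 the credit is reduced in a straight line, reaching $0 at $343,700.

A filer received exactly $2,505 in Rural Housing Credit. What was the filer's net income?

$307,700

$2,505 is 2,505/3,340 of the full $3,340, so 835/3,340 of the $48,000 range has been used: income = $295,700 + $48,000 × 835/3,340 = $307,700.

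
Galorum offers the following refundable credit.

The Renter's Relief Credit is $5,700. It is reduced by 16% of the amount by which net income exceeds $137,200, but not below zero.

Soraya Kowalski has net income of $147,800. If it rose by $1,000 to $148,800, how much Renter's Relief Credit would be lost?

$160

At $147,800 — 16% of the $10,600 excess over $137,200 is $1,696; credit = $5,700 − $1,696 = $4,004.
At $148,800 — 16% of the $11,600 excess over $137,200 is $1,856; credit = $5,700 − $1,856 = $3,844.
Lost: $4,004 − $3,844 = $160.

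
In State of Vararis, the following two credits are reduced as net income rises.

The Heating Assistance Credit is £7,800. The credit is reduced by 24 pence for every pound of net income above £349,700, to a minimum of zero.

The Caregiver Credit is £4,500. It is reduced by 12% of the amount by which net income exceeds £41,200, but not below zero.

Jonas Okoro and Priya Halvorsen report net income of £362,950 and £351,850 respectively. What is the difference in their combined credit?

£2,664

Jonas (£362,950): Heating Assistance Credit: 24% of the £13,250 excess over £349,700 is £3,180; credit = £7,800 − £3,180 = £4,620. Caregiver Credit: 12% of the £321,750 excess over £41,200 is £38,610 ≥ base, so the credit is £0. total £4,620 + £0 = £4,620
Priya (£351,850): Heating Assistance Credit: 24% of the £2,150 excess over £349,700 is £516; credit = £7,800 − £516 = £7,284. Caregiver Credit: 12% of the £310,650 excess over £41,200 is £37,278 ≥ base, so the credit is £0. total £7,284 + £0 = £7,284
Difference: |£4,620 − £7,284| = £2,664.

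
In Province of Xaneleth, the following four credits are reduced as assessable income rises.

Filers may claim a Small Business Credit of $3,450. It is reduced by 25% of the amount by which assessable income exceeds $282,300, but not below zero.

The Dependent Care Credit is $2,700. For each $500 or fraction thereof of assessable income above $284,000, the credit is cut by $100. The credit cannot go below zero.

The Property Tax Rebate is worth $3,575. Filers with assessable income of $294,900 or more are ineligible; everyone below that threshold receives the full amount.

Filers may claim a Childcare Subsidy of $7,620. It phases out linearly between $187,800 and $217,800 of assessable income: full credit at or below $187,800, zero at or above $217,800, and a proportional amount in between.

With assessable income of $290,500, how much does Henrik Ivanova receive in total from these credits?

Small Business Credit: 25% of the $8,200 excess over $282,300 is $2,050; credit = $3,450 − $2,050 = $1,400.
Dependent Care Credit: income exceeds $284,000 by $6,500, which is 13 full-or-partial $500 increments; reduction = 13 × $100 = $1,300, leaving $1,400.
Property Tax Rebate: $290,500 is below the $294,900 cutoff, so the full $3,575 applies.
Childcare Subsidy: $290,500 is at or above $217,800, so the credit is $0.
Total: $1,400 + $1,400 + $3,575 + $0 = $6,375.

$6,375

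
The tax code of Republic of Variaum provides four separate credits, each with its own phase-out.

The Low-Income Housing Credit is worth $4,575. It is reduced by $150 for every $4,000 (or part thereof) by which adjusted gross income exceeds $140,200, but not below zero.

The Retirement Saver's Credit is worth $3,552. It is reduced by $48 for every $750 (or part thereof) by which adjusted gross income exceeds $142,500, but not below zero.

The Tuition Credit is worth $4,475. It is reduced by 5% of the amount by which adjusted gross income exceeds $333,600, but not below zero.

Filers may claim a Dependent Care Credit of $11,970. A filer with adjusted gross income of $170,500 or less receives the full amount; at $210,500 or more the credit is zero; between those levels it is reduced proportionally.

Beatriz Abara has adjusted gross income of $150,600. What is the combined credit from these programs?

Low-Income Housing Credit: income exceeds $140,200 by $10,400, which is 3 full-or-partial $4,000 increments; reduction = 3 × $150 = $450, leaving $4,125.
Retirement Saver's Credit: income exceeds $142,500 by $8,100, which is 11 full-or-partial $750 increments; reduction = 11 × $48 = $528, leaving $3,024.
Tuition Credit: $150,600 is at or below the $333,600 threshold, so the full $4,475 applies.
Dependent Care Credit: $150,600 is at or below the $170,500 threshold, so the full $11,970 applies.
Total: $4,125 + $3,024 + $4,475 + $11,970 = $23,594.

$23,594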